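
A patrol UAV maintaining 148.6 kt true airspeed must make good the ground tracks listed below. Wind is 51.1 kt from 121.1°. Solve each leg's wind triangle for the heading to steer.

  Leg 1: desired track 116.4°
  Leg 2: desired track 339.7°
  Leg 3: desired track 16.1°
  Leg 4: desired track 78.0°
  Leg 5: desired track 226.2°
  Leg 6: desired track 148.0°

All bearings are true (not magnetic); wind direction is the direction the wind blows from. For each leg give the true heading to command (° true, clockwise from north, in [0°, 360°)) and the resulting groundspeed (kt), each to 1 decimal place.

Leg 1: desired track 116.4°; wind correction +1.6° → command heading 118.0°, groundspeed 97.6 kt
Leg 2: desired track 339.7°; wind correction +12.4° → command heading 352.1°, groundspeed 185.1 kt
Leg 3: desired track 16.1°; wind correction +19.4° → command heading 35.5°, groundspeed 153.4 kt
Leg 4: desired track 78.0°; wind correction +13.6° → command heading 91.6°, groundspeed 107.1 kt
Leg 5: desired track 226.2°; wind correction -19.4° → command heading 206.8°, groundspeed 153.5 kt
Leg 6: desired track 148.0°; wind correction -9.0° → command heading 139.0°, groundspeed 101.2 kt

Leg 1: heading=118.0°, groundspeed=97.6 kt
Leg 2: heading=352.1°, groundspeed=185.1 kt
Leg 3: heading=35.5°, groundspeed=153.4 kt
Leg 4: heading=91.6°, groundspeed=107.1 kt
Leg 5: heading=206.8°, groundspeed=153.5 kt
Leg 6: heading=139.0°, groundspeed=101.2 kt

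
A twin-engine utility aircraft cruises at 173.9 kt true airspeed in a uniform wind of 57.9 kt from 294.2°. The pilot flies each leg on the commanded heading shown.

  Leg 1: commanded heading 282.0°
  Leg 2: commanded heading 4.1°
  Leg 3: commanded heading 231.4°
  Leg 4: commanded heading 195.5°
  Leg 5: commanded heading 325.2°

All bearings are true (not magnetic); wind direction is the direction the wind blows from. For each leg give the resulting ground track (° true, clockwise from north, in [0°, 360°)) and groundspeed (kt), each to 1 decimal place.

Leg 1: heading 282.0°; drift -6.0° → track 276.0°, groundspeed 117.9 kt
Leg 2: heading 4.1°; drift +19.4° → track 23.5°, groundspeed 163.3 kt
Leg 3: heading 231.4°; drift -19.3° → track 212.1°, groundspeed 156.2 kt
Leg 4: heading 195.5°; drift -17.4° → track 178.1°, groundspeed 191.4 kt
Leg 5: heading 325.2°; drift +13.5° → track 338.7°, groundspeed 127.8 kt

Leg 1: track=276.0°, groundspeed=117.9 kt
Leg 2: track=23.5°, groundspeed=163.3 kt
Leg 3: track=212.1°, groundspeed=156.2 kt
Leg 4: track=178.1°, groundspeed=191.4 kt
Leg 5: track=338.7°, groundspeed=127.8 kt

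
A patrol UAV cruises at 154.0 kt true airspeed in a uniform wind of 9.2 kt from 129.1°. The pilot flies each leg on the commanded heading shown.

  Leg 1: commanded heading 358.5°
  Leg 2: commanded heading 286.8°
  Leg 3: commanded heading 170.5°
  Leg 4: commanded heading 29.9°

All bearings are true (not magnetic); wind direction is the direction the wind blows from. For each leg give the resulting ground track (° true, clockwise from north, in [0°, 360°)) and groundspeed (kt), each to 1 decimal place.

Leg 1: track=356.0°, groundspeed=160.1 kt
Leg 2: track=288.0°, groundspeed=162.5 kt
Leg 3: track=172.9°, groundspeed=147.2 kt
Leg 4: track=26.6°, groundspeed=155.7 kt

Leg 1: heading 358.5°; drift -2.5° → track 356.0°, groundspeed 160.1 kt
Leg 2: heading 286.8°; drift +1.2° → track 288.0°, groundspeed 162.5 kt
Leg 3: heading 170.5°; drift +2.4° → track 172.9°, groundspeed 147.2 kt
Leg 4: heading 29.9°; drift -3.3° → track 26.6°, groundspeed 155.7 kt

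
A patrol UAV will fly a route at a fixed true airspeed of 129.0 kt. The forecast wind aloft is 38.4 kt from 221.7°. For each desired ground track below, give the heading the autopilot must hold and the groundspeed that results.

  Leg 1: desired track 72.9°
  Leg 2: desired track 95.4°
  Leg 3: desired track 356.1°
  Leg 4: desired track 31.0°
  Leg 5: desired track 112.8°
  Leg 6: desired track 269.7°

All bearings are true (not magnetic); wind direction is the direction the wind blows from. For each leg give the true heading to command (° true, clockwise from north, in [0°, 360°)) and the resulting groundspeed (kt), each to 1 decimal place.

Leg 1: heading=81.8°, groundspeed=160.3 kt
Leg 2: heading=109.3°, groundspeed=148.0 kt
Leg 3: heading=343.8°, groundspeed=152.9 kt
Leg 4: heading=27.8°, groundspeed=166.5 kt
Leg 5: heading=129.2°, groundspeed=136.2 kt
Leg 6: heading=256.9°, groundspeed=100.1 kt

Leg 1: desired track 72.9°; wind correction +8.9° → command heading 81.8°, groundspeed 160.3 kt
Leg 2: desired track 95.4°; wind correction +13.9° → command heading 109.3°, groundspeed 148.0 kt
Leg 3: desired track 356.1°; wind correction -12.3° → command heading 343.8°, groundspeed 152.9 kt
Leg 4: desired track 31.0°; wind correction -3.2° → command heading 27.8°, groundspeed 166.5 kt
Leg 5: desired track 112.8°; wind correction +16.4° → command heading 129.2°, groundspeed 136.2 kt
Leg 6: desired track 269.7°; wind correction -12.8° → command heading 256.9°, groundspeed 100.1 kt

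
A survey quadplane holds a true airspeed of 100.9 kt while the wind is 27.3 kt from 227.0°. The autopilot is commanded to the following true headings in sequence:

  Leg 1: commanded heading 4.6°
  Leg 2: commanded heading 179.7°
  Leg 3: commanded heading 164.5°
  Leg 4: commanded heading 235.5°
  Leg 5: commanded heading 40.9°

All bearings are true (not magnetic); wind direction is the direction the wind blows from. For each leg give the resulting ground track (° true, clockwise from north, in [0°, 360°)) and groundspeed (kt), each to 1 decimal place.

Leg 1: heading 4.6°; drift +8.6° → track 13.2°, groundspeed 122.5 kt
Leg 2: heading 179.7°; drift -13.7° → track 166.0°, groundspeed 84.8 kt
Leg 3: heading 164.5°; drift -15.3° → track 149.2°, groundspeed 91.6 kt
Leg 4: heading 235.5°; drift +3.1° → track 238.6°, groundspeed 74.0 kt
Leg 5: heading 40.9°; drift +1.3° → track 42.2°, groundspeed 128.1 kt

Leg 1: track=13.2°, groundspeed=122.5 kt
Leg 2: track=166.0°, groundspeed=84.8 kt
Leg 3: track=149.2°, groundspeed=91.6 kt
Leg 4: track=238.6°, groundspeed=74.0 kt
Leg 5: track=42.2°, groundspeed=128.1 kt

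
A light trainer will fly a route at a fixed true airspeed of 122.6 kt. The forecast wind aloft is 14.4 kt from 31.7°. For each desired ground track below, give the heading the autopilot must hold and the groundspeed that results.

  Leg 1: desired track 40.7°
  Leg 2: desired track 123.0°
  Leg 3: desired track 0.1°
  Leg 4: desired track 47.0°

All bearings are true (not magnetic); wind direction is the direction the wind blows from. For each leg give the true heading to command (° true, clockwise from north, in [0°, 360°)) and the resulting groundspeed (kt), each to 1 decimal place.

Leg 1: heading=39.6°, groundspeed=108.4 kt
Leg 2: heading=116.3°, groundspeed=122.1 kt
Leg 3: heading=3.6°, groundspeed=110.1 kt
Leg 4: heading=45.2°, groundspeed=108.7 kt

Leg 1: desired track 40.7°; wind correction -1.1° → command heading 39.6°, groundspeed 108.4 kt
Leg 2: desired track 123.0°; wind correction -6.7° → command heading 116.3°, groundspeed 122.1 kt
Leg 3: desired track 0.1°; wind correction +3.5° → command heading 3.6°, groundspeed 110.1 kt
Leg 4: desired track 47.0°; wind correction -1.8° → command heading 45.2°, groundspeed 108.7 kt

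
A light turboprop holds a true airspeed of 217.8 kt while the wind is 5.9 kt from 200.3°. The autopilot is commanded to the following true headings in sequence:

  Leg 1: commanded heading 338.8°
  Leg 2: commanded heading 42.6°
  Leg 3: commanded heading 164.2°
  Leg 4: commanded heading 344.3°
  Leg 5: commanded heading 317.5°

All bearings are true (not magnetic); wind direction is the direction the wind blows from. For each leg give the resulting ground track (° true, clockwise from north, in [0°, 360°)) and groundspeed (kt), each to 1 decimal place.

Leg 1: heading 338.8°; drift +1.0° → track 339.8°, groundspeed 222.3 kt
Leg 2: heading 42.6°; drift -0.6° → track 42.0°, groundspeed 223.3 kt
Leg 3: heading 164.2°; drift -0.9° → track 163.3°, groundspeed 213.1 kt
Leg 4: heading 344.3°; drift +0.9° → track 345.2°, groundspeed 222.6 kt
Leg 5: heading 317.5°; drift +1.4° → track 318.9°, groundspeed 220.6 kt

Leg 1: track=339.8°, groundspeed=222.3 kt
Leg 2: track=42.0°, groundspeed=223.3 kt
Leg 3: track=163.3°, groundspeed=213.1 kt
Leg 4: track=345.2°, groundspeed=222.6 kt
Leg 5: track=318.9°, groundspeed=220.6 kt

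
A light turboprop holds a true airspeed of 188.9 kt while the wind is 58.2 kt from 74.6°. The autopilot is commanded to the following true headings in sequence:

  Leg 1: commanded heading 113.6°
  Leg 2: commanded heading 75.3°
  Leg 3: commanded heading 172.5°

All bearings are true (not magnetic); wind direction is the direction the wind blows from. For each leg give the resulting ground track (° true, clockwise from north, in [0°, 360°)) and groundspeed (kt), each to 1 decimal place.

Leg 1: heading 113.6°; drift +14.3° → track 127.9°, groundspeed 148.3 kt
Leg 2: heading 75.3°; drift +0.3° → track 75.6°, groundspeed 130.7 kt
Leg 3: heading 172.5°; drift +16.3° → track 188.8°, groundspeed 205.2 kt

Leg 1: track=127.9°, groundspeed=148.3 kt
Leg 2: track=75.6°, groundspeed=130.7 kt
Leg 3: track=188.8°, groundspeed=205.2 kt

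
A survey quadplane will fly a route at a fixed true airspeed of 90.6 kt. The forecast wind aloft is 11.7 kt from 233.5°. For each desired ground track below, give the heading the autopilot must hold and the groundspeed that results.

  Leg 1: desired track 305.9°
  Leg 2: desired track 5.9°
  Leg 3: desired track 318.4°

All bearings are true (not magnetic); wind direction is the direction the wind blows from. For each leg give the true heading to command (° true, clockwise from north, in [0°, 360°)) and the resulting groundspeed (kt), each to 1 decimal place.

Leg 1: desired track 305.9°; wind correction -7.1° → command heading 298.8°, groundspeed 86.4 kt
Leg 2: desired track 5.9°; wind correction -5.5° → command heading 0.4°, groundspeed 98.1 kt
Leg 3: desired track 318.4°; wind correction -7.4° → command heading 311.0°, groundspeed 88.8 kt

Leg 1: heading=298.8°, groundspeed=86.4 kt
Leg 2: heading=0.4°, groundspeed=98.1 kt
Leg 3: heading=311.0°, groundspeed=88.8 kt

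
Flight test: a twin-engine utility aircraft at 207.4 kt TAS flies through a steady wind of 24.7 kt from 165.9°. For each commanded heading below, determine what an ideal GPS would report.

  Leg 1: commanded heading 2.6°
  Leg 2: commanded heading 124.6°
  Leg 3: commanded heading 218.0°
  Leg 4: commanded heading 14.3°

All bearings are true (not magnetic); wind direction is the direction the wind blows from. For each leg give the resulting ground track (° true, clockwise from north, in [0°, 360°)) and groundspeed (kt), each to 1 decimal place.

Leg 1: track=0.8°, groundspeed=231.2 kt
Leg 2: track=119.7°, groundspeed=189.5 kt
Leg 3: track=223.8°, groundspeed=193.2 kt
Leg 4: track=11.4°, groundspeed=229.4 kt

Leg 1: heading 2.6°; drift -1.8° → track 0.8°, groundspeed 231.2 kt
Leg 2: heading 124.6°; drift -4.9° → track 119.7°, groundspeed 189.5 kt
Leg 3: heading 218.0°; drift +5.8° → track 223.8°, groundspeed 193.2 kt
Leg 4: heading 14.3°; drift -2.9° → track 11.4°, groundspeed 229.4 kt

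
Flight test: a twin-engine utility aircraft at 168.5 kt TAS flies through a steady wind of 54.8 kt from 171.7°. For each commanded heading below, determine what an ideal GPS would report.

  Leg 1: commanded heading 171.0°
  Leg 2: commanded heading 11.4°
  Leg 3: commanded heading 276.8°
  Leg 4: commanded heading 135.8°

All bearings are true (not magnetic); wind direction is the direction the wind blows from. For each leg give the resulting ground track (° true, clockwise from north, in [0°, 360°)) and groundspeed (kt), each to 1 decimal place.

Leg 1: track=170.7°, groundspeed=113.7 kt
Leg 2: track=6.6°, groundspeed=220.9 kt
Leg 3: track=292.9°, groundspeed=190.3 kt
Leg 4: track=121.3°, groundspeed=128.2 kt

Leg 1: heading 171.0°; drift -0.3° → track 170.7°, groundspeed 113.7 kt
Leg 2: heading 11.4°; drift -4.8° → track 6.6°, groundspeed 220.9 kt
Leg 3: heading 276.8°; drift +16.1° → track 292.9°, groundspeed 190.3 kt
Leg 4: heading 135.8°; drift -14.5° → track 121.3°, groundspeed 128.2 kt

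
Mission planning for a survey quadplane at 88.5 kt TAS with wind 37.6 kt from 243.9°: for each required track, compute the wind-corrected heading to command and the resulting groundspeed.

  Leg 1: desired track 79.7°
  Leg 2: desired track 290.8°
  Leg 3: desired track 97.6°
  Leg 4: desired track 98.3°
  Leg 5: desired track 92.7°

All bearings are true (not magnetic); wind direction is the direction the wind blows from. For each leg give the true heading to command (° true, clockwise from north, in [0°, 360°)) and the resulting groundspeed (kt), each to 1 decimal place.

Leg 1: desired track 79.7°; wind correction +6.6° → command heading 86.3°, groundspeed 124.1 kt
Leg 2: desired track 290.8°; wind correction -18.1° → command heading 272.7°, groundspeed 58.4 kt
Leg 3: desired track 97.6°; wind correction +13.6° → command heading 111.2°, groundspeed 117.3 kt
Leg 4: desired track 98.3°; wind correction +13.9° → command heading 112.2°, groundspeed 116.9 kt
Leg 5: desired track 92.7°; wind correction +11.8° → command heading 104.5°, groundspeed 119.6 kt

Leg 1: heading=86.3°, groundspeed=124.1 kt
Leg 2: heading=272.7°, groundspeed=58.4 kt
Leg 3: heading=111.2°, groundspeed=117.3 kt
Leg 4: heading=112.2°, groundspeed=116.9 kt
Leg 5: heading=104.5°, groundspeed=119.6 kt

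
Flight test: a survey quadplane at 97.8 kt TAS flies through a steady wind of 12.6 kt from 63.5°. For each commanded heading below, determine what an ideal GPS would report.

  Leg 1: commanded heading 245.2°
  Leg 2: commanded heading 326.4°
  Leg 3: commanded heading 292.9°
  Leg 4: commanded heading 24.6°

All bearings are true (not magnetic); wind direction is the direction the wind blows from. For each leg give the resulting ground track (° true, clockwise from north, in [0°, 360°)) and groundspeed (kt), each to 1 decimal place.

Leg 1: heading 245.2°; drift -0.2° → track 245.0°, groundspeed 110.4 kt
Leg 2: heading 326.4°; drift -7.2° → track 319.2°, groundspeed 100.1 kt
Leg 3: heading 292.9°; drift -5.2° → track 287.7°, groundspeed 106.4 kt
Leg 4: heading 24.6°; drift -5.1° → track 19.5°, groundspeed 88.3 kt

Leg 1: track=245.0°, groundspeed=110.4 kt
Leg 2: track=319.2°, groundspeed=100.1 kt
Leg 3: track=287.7°, groundspeed=106.4 kt
Leg 4: track=19.5°, groundspeed=88.3 kt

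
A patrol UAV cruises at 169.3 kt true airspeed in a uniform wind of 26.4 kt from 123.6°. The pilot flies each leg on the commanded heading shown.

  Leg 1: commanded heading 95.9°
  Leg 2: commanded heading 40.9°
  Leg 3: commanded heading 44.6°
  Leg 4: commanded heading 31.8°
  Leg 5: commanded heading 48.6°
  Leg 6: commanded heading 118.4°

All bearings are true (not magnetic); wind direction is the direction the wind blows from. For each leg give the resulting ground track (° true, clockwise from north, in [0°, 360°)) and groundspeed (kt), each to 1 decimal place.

Leg 1: heading 95.9°; drift -4.8° → track 91.1°, groundspeed 146.4 kt
Leg 2: heading 40.9°; drift -9.0° → track 31.9°, groundspeed 168.0 kt
Leg 3: heading 44.6°; drift -9.0° → track 35.6°, groundspeed 166.3 kt
Leg 4: heading 31.8°; drift -8.8° → track 23.0°, groundspeed 172.2 kt
Leg 5: heading 48.6°; drift -8.9° → track 39.7°, groundspeed 164.5 kt
Leg 6: heading 118.4°; drift -1.0° → track 117.4°, groundspeed 143.0 kt

Leg 1: track=91.1°, groundspeed=146.4 kt
Leg 2: track=31.9°, groundspeed=168.0 kt
Leg 3: track=35.6°, groundspeed=166.3 kt
Leg 4: track=23.0°, groundspeed=172.2 kt
Leg 5: track=39.7°, groundspeed=164.5 kt
Leg 6: track=117.4°, groundspeed=143.0 kt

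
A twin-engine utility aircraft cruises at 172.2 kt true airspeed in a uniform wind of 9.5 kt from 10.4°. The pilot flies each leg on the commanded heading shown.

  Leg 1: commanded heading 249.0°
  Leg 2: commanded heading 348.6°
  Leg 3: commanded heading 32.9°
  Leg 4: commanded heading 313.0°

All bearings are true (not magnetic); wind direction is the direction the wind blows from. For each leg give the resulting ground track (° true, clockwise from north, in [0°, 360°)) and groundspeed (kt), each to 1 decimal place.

Leg 1: track=246.4°, groundspeed=177.3 kt
Leg 2: track=347.4°, groundspeed=163.4 kt
Leg 3: track=34.2°, groundspeed=163.5 kt
Leg 4: track=310.3°, groundspeed=167.3 kt

Leg 1: heading 249.0°; drift -2.6° → track 246.4°, groundspeed 177.3 kt
Leg 2: heading 348.6°; drift -1.2° → track 347.4°, groundspeed 163.4 kt
Leg 3: heading 32.9°; drift +1.3° → track 34.2°, groundspeed 163.5 kt
Leg 4: heading 313.0°; drift -2.7° → track 310.3°, groundspeed 167.3 kt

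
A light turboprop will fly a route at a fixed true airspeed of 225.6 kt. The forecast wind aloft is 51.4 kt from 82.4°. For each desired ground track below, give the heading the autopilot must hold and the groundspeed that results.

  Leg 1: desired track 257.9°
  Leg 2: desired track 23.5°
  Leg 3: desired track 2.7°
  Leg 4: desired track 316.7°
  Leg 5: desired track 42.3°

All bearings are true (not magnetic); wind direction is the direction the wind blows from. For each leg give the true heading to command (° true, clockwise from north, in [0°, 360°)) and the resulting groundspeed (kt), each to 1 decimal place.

Leg 1: heading=256.9°, groundspeed=276.8 kt
Leg 2: heading=34.7°, groundspeed=194.7 kt
Leg 3: heading=15.7°, groundspeed=210.7 kt
Leg 4: heading=327.4°, groundspeed=251.7 kt
Leg 5: heading=50.7°, groundspeed=183.8 kt

Leg 1: desired track 257.9°; wind correction -1.0° → command heading 256.9°, groundspeed 276.8 kt
Leg 2: desired track 23.5°; wind correction +11.2° → command heading 34.7°, groundspeed 194.7 kt
Leg 3: desired track 2.7°; wind correction +13.0° → command heading 15.7°, groundspeed 210.7 kt
Leg 4: desired track 316.7°; wind correction +10.7° → command heading 327.4°, groundspeed 251.7 kt
Leg 5: desired track 42.3°; wind correction +8.4° → command heading 50.7°, groundspeed 183.8 kt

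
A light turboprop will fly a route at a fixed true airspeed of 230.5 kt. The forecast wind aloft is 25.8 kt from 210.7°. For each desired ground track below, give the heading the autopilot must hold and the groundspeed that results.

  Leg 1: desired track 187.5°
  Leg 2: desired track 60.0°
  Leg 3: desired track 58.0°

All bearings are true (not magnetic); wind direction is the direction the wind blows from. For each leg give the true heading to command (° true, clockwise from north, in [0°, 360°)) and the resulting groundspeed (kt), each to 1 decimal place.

Leg 1: heading=190.0°, groundspeed=206.6 kt
Leg 2: heading=63.1°, groundspeed=252.7 kt
Leg 3: heading=60.9°, groundspeed=253.1 kt

Leg 1: desired track 187.5°; wind correction +2.5° → command heading 190.0°, groundspeed 206.6 kt
Leg 2: desired track 60.0°; wind correction +3.1° → command heading 63.1°, groundspeed 252.7 kt
Leg 3: desired track 58.0°; wind correction +2.9° → command heading 60.9°, groundspeed 253.1 kt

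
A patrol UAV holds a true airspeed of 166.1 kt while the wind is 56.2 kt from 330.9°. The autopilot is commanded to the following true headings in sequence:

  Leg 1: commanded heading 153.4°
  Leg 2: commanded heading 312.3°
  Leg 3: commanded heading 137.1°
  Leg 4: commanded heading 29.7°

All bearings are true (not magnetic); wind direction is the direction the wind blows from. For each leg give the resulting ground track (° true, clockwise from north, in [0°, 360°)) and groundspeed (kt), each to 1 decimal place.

Leg 1: track=152.8°, groundspeed=222.3 kt
Leg 2: track=303.3°, groundspeed=114.3 kt
Leg 3: track=140.6°, groundspeed=221.1 kt
Leg 4: track=49.0°, groundspeed=145.2 kt

Leg 1: heading 153.4°; drift -0.6° → track 152.8°, groundspeed 222.3 kt
Leg 2: heading 312.3°; drift -9.0° → track 303.3°, groundspeed 114.3 kt
Leg 3: heading 137.1°; drift +3.5° → track 140.6°, groundspeed 221.1 kt
Leg 4: heading 29.7°; drift +19.3° → track 49.0°, groundspeed 145.2 kt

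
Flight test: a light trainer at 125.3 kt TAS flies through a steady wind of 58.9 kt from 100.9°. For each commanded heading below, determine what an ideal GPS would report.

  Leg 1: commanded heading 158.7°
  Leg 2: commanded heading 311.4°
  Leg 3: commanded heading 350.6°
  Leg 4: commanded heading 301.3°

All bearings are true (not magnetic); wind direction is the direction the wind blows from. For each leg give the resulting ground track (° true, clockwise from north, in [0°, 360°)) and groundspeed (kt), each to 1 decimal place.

Leg 1: heading 158.7°; drift +28.0° → track 186.7°, groundspeed 106.3 kt
Leg 2: heading 311.4°; drift -9.6° → track 301.8°, groundspeed 178.6 kt
Leg 3: heading 350.6°; drift -20.8° → track 329.8°, groundspeed 155.9 kt
Leg 4: heading 301.3°; drift -6.5° → track 294.8°, groundspeed 181.7 kt

Leg 1: track=186.7°, groundspeed=106.3 kt
Leg 2: track=301.8°, groundspeed=178.6 kt
Leg 3: track=329.8°, groundspeed=155.9 kt
Leg 4: track=294.8°, groundspeed=181.7 kt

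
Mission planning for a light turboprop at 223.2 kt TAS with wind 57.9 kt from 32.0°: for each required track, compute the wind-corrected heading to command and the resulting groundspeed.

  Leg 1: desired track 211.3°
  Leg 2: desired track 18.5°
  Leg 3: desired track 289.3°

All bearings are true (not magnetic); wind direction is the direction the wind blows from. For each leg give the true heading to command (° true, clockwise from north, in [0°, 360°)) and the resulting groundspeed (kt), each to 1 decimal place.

Leg 1: heading=211.1°, groundspeed=281.1 kt
Leg 2: heading=22.0°, groundspeed=166.5 kt
Leg 3: heading=304.0°, groundspeed=228.7 kt

Leg 1: desired track 211.3°; wind correction -0.2° → command heading 211.1°, groundspeed 281.1 kt
Leg 2: desired track 18.5°; wind correction +3.5° → command heading 22.0°, groundspeed 166.5 kt
Leg 3: desired track 289.3°; wind correction +14.7° → command heading 304.0°, groundspeed 228.7 kt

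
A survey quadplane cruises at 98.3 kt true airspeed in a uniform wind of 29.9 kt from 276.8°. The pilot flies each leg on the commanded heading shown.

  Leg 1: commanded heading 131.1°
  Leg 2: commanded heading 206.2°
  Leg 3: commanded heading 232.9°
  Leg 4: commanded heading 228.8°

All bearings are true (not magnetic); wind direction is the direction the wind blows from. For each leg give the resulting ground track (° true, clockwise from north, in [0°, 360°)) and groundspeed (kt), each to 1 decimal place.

Leg 1: heading 131.1°; drift -7.8° → track 123.3°, groundspeed 124.1 kt
Leg 2: heading 206.2°; drift -17.7° → track 188.5°, groundspeed 92.8 kt
Leg 3: heading 232.9°; drift -15.1° → track 217.8°, groundspeed 79.5 kt
Leg 4: heading 228.8°; drift -15.8° → track 213.0°, groundspeed 81.4 kt

Leg 1: track=123.3°, groundspeed=124.1 kt
Leg 2: track=188.5°, groundspeed=92.8 kt
Leg 3: track=217.8°, groundspeed=79.5 kt
Leg 4: track=213.0°, groundspeed=81.4 kt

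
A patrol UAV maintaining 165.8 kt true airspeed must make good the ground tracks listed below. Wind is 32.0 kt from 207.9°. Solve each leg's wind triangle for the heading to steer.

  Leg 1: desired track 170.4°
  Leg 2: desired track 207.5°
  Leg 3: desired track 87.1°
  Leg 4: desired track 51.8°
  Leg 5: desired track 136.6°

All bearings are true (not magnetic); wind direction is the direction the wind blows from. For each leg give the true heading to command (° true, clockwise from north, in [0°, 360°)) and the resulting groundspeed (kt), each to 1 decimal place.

Leg 1: desired track 170.4°; wind correction +6.7° → command heading 177.1°, groundspeed 139.3 kt
Leg 2: desired track 207.5°; wind correction +0.1° → command heading 207.6°, groundspeed 133.8 kt
Leg 3: desired track 87.1°; wind correction +9.5° → command heading 96.6°, groundspeed 179.9 kt
Leg 4: desired track 51.8°; wind correction +4.5° → command heading 56.3°, groundspeed 194.5 kt
Leg 5: desired track 136.6°; wind correction +10.5° → command heading 147.1°, groundspeed 152.7 kt

Leg 1: heading=177.1°, groundspeed=139.3 kt
Leg 2: heading=207.6°, groundspeed=133.8 kt
Leg 3: heading=96.6°, groundspeed=179.9 kt
Leg 4: heading=56.3°, groundspeed=194.5 kt
Leg 5: heading=147.1°, groundspeed=152.7 kt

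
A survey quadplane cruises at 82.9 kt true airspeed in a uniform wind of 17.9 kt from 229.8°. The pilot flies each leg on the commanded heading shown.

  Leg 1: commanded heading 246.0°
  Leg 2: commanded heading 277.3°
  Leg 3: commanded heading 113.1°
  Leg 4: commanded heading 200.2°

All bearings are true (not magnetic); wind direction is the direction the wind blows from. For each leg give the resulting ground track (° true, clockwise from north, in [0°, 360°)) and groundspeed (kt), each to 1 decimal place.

Leg 1: track=250.3°, groundspeed=65.9 kt
Leg 2: track=287.9°, groundspeed=72.0 kt
Leg 3: track=103.1°, groundspeed=92.3 kt
Leg 4: track=192.7°, groundspeed=67.9 kt

Leg 1: heading 246.0°; drift +4.3° → track 250.3°, groundspeed 65.9 kt
Leg 2: heading 277.3°; drift +10.6° → track 287.9°, groundspeed 72.0 kt
Leg 3: heading 113.1°; drift -10.0° → track 103.1°, groundspeed 92.3 kt
Leg 4: heading 200.2°; drift -7.5° → track 192.7°, groundspeed 67.9 kt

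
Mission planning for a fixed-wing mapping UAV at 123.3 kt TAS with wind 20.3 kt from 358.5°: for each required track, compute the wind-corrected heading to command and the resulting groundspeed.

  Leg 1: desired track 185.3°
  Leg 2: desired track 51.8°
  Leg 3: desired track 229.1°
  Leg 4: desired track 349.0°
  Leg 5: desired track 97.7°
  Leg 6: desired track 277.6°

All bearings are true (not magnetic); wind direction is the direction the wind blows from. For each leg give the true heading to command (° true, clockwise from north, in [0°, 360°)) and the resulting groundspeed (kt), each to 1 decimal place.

Leg 1: desired track 185.3°; wind correction +1.1° → command heading 186.4°, groundspeed 143.4 kt
Leg 2: desired track 51.8°; wind correction -7.6° → command heading 44.2°, groundspeed 110.1 kt
Leg 3: desired track 229.1°; wind correction +7.3° → command heading 236.4°, groundspeed 135.2 kt
Leg 4: desired track 349.0°; wind correction +1.6° → command heading 350.6°, groundspeed 103.2 kt
Leg 5: desired track 97.7°; wind correction -9.4° → command heading 88.3°, groundspeed 124.9 kt
Leg 6: desired track 277.6°; wind correction +9.4° → command heading 287.0°, groundspeed 118.4 kt

Leg 1: heading=186.4°, groundspeed=143.4 kt
Leg 2: heading=44.2°, groundspeed=110.1 kt
Leg 3: heading=236.4°, groundspeed=135.2 kt
Leg 4: heading=350.6°, groundspeed=103.2 kt
Leg 5: heading=88.3°, groundspeed=124.9 kt
Leg 6: heading=287.0°, groundspeed=118.4 kt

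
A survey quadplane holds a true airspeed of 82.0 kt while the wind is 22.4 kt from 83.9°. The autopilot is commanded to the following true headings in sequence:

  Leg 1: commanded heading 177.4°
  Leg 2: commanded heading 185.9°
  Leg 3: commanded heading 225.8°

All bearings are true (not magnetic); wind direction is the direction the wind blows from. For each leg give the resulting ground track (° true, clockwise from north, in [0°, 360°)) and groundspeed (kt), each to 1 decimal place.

Leg 1: track=192.4°, groundspeed=86.3 kt
Leg 2: track=200.1°, groundspeed=89.4 kt
Leg 3: track=233.7°, groundspeed=100.6 kt

Leg 1: heading 177.4°; drift +15.0° → track 192.4°, groundspeed 86.3 kt
Leg 2: heading 185.9°; drift +14.2° → track 200.1°, groundspeed 89.4 kt
Leg 3: heading 225.8°; drift +7.9° → track 233.7°, groundspeed 100.6 kt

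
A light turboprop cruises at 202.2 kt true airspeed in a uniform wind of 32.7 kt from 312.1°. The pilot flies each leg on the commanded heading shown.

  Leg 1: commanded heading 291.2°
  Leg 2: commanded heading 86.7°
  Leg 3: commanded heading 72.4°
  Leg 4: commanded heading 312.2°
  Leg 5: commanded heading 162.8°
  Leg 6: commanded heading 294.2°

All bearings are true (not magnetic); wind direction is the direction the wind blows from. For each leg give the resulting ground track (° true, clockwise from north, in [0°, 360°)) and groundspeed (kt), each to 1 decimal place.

Leg 1: track=287.3°, groundspeed=172.0 kt
Leg 2: track=92.6°, groundspeed=226.4 kt
Leg 3: track=79.8°, groundspeed=220.5 kt
Leg 4: track=312.2°, groundspeed=169.5 kt
Leg 5: track=158.7°, groundspeed=230.9 kt
Leg 6: track=290.8°, groundspeed=171.4 kt

Leg 1: heading 291.2°; drift -3.9° → track 287.3°, groundspeed 172.0 kt
Leg 2: heading 86.7°; drift +5.9° → track 92.6°, groundspeed 226.4 kt
Leg 3: heading 72.4°; drift +7.4° → track 79.8°, groundspeed 220.5 kt
Leg 4: heading 312.2°; drift +0.0° → track 312.2°, groundspeed 169.5 kt
Leg 5: heading 162.8°; drift -4.1° → track 158.7°, groundspeed 230.9 kt
Leg 6: heading 294.2°; drift -3.4° → track 290.8°, groundspeed 171.4 kt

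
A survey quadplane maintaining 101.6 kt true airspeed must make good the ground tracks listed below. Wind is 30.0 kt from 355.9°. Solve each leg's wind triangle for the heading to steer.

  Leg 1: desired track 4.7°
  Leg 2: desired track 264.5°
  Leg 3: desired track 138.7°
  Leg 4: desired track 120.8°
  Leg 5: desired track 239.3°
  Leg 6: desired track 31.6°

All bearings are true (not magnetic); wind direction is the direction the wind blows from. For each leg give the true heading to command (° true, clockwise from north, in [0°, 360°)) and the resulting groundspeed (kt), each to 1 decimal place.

Leg 1: heading=2.1°, groundspeed=71.8 kt
Leg 2: heading=281.7°, groundspeed=97.8 kt
Leg 3: heading=128.4°, groundspeed=123.9 kt
Leg 4: heading=106.8°, groundspeed=115.7 kt
Leg 5: heading=254.6°, groundspeed=111.4 kt
Leg 6: heading=21.7°, groundspeed=75.7 kt

Leg 1: desired track 4.7°; wind correction -2.6° → command heading 2.1°, groundspeed 71.8 kt
Leg 2: desired track 264.5°; wind correction +17.2° → command heading 281.7°, groundspeed 97.8 kt
Leg 3: desired track 138.7°; wind correction -10.3° → command heading 128.4°, groundspeed 123.9 kt
Leg 4: desired track 120.8°; wind correction -14.0° → command heading 106.8°, groundspeed 115.7 kt
Leg 5: desired track 239.3°; wind correction +15.3° → command heading 254.6°, groundspeed 111.4 kt
Leg 6: desired track 31.6°; wind correction -9.9° → command heading 21.7°, groundspeed 75.7 kt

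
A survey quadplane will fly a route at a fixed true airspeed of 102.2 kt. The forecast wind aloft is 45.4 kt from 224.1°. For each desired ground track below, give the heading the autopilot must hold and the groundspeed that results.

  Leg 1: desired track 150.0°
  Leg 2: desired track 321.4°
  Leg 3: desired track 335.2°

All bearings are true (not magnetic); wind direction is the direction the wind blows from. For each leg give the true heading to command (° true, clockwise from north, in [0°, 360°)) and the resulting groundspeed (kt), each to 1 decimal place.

Leg 1: desired track 150.0°; wind correction +25.3° → command heading 175.3°, groundspeed 80.0 kt
Leg 2: desired track 321.4°; wind correction -26.1° → command heading 295.3°, groundspeed 97.5 kt
Leg 3: desired track 335.2°; wind correction -24.5° → command heading 310.7°, groundspeed 109.4 kt

Leg 1: heading=175.3°, groundspeed=80.0 kt
Leg 2: heading=295.3°, groundspeed=97.5 kt
Leg 3: heading=310.7°, groundspeed=109.4 kt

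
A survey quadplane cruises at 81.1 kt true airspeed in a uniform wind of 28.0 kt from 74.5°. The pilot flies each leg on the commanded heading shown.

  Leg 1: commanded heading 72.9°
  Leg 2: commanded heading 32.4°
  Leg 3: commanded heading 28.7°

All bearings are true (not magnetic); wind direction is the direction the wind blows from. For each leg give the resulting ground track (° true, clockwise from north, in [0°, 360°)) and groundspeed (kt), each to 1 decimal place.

Leg 1: heading 72.9°; drift -0.8° → track 72.1°, groundspeed 53.1 kt
Leg 2: heading 32.4°; drift -17.3° → track 15.1°, groundspeed 63.2 kt
Leg 3: heading 28.7°; drift -18.1° → track 10.6°, groundspeed 64.8 kt

Leg 1: track=72.1°, groundspeed=53.1 kt
Leg 2: track=15.1°, groundspeed=63.2 kt
Leg 3: track=10.6°, groundspeed=64.8 kt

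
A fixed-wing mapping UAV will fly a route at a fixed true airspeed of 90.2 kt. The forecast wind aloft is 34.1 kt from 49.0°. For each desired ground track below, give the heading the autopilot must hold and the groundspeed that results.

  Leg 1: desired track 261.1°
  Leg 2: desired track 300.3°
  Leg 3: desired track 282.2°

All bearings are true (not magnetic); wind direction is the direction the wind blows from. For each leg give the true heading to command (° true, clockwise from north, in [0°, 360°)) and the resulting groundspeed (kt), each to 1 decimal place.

Leg 1: desired track 261.1°; wind correction +11.6° → command heading 272.7°, groundspeed 117.2 kt
Leg 2: desired track 300.3°; wind correction +21.0° → command heading 321.3°, groundspeed 95.2 kt
Leg 3: desired track 282.2°; wind correction +17.6° → command heading 299.8°, groundspeed 106.4 kt

Leg 1: heading=272.7°, groundspeed=117.2 kt
Leg 2: heading=321.3°, groundspeed=95.2 kt
Leg 3: heading=299.8°, groundspeed=106.4 kt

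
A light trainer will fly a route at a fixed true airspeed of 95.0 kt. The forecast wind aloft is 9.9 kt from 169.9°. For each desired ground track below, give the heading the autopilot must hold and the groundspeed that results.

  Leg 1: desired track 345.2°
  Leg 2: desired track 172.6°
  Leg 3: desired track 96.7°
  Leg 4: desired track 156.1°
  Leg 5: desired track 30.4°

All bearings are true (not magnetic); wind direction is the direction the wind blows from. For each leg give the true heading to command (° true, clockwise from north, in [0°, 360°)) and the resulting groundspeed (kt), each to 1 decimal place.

Leg 1: heading=344.7°, groundspeed=104.9 kt
Leg 2: heading=172.3°, groundspeed=85.1 kt
Leg 3: heading=102.4°, groundspeed=91.7 kt
Leg 4: heading=157.5°, groundspeed=85.4 kt
Leg 5: heading=34.3°, groundspeed=102.3 kt

Leg 1: desired track 345.2°; wind correction -0.5° → command heading 344.7°, groundspeed 104.9 kt
Leg 2: desired track 172.6°; wind correction -0.3° → command heading 172.3°, groundspeed 85.1 kt
Leg 3: desired track 96.7°; wind correction +5.7° → command heading 102.4°, groundspeed 91.7 kt
Leg 4: desired track 156.1°; wind correction +1.4° → command heading 157.5°, groundspeed 85.4 kt
Leg 5: desired track 30.4°; wind correction +3.9° → command heading 34.3°, groundspeed 102.3 kt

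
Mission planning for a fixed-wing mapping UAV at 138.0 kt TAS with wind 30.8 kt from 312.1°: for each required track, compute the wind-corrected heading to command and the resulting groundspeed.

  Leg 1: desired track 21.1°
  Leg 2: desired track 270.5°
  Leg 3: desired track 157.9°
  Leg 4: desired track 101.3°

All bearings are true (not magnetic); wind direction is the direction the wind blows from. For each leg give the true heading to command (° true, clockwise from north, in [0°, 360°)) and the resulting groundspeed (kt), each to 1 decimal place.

Leg 1: heading=9.1°, groundspeed=123.9 kt
Leg 2: heading=279.0°, groundspeed=113.4 kt
Leg 3: heading=163.5°, groundspeed=165.1 kt
Leg 4: heading=94.7°, groundspeed=163.6 kt

Leg 1: desired track 21.1°; wind correction -12.0° → command heading 9.1°, groundspeed 123.9 kt
Leg 2: desired track 270.5°; wind correction +8.5° → command heading 279.0°, groundspeed 113.4 kt
Leg 3: desired track 157.9°; wind correction +5.6° → command heading 163.5°, groundspeed 165.1 kt
Leg 4: desired track 101.3°; wind correction -6.6° → command heading 94.7°, groundspeed 163.6 kt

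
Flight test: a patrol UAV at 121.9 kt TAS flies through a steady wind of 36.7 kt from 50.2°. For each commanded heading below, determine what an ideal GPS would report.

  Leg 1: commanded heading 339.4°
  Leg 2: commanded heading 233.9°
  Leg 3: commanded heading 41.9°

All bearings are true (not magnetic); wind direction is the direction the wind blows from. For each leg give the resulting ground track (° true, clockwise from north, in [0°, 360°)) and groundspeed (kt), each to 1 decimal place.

Leg 1: track=321.9°, groundspeed=115.2 kt
Leg 2: track=233.0°, groundspeed=158.5 kt
Leg 3: track=38.4°, groundspeed=85.7 kt

Leg 1: heading 339.4°; drift -17.5° → track 321.9°, groundspeed 115.2 kt
Leg 2: heading 233.9°; drift -0.9° → track 233.0°, groundspeed 158.5 kt
Leg 3: heading 41.9°; drift -3.5° → track 38.4°, groundspeed 85.7 kt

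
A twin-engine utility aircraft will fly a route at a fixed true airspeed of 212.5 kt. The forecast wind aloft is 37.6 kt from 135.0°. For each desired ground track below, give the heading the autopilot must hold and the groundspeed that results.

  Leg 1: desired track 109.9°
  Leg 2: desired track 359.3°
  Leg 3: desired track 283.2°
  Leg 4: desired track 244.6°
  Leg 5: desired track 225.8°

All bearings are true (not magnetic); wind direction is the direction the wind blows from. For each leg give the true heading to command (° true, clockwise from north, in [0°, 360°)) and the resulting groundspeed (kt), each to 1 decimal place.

Leg 1: heading=114.2°, groundspeed=177.9 kt
Leg 2: heading=6.4°, groundspeed=237.8 kt
Leg 3: heading=277.8°, groundspeed=243.5 kt
Leg 4: heading=235.0°, groundspeed=222.1 kt
Leg 5: heading=215.6°, groundspeed=209.7 kt

Leg 1: desired track 109.9°; wind correction +4.3° → command heading 114.2°, groundspeed 177.9 kt
Leg 2: desired track 359.3°; wind correction +7.1° → command heading 6.4°, groundspeed 237.8 kt
Leg 3: desired track 283.2°; wind correction -5.4° → command heading 277.8°, groundspeed 243.5 kt
Leg 4: desired track 244.6°; wind correction -9.6° → command heading 235.0°, groundspeed 222.1 kt
Leg 5: desired track 225.8°; wind correction -10.2° → command heading 215.6°, groundspeed 209.7 kt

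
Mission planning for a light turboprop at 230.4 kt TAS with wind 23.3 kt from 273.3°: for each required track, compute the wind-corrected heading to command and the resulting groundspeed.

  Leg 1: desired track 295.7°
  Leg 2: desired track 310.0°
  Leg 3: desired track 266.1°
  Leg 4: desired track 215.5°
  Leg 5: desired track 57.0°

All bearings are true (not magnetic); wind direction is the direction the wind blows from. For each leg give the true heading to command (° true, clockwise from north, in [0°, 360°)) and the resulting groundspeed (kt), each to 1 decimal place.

Leg 1: heading=293.5°, groundspeed=208.7 kt
Leg 2: heading=306.5°, groundspeed=211.3 kt
Leg 3: heading=266.8°, groundspeed=207.3 kt
Leg 4: heading=220.4°, groundspeed=217.1 kt
Leg 5: heading=53.6°, groundspeed=248.8 kt

Leg 1: desired track 295.7°; wind correction -2.2° → command heading 293.5°, groundspeed 208.7 kt
Leg 2: desired track 310.0°; wind correction -3.5° → command heading 306.5°, groundspeed 211.3 kt
Leg 3: desired track 266.1°; wind correction +0.7° → command heading 266.8°, groundspeed 207.3 kt
Leg 4: desired track 215.5°; wind correction +4.9° → command heading 220.4°, groundspeed 217.1 kt
Leg 5: desired track 57.0°; wind correction -3.4° → command heading 53.6°, groundspeed 248.8 kt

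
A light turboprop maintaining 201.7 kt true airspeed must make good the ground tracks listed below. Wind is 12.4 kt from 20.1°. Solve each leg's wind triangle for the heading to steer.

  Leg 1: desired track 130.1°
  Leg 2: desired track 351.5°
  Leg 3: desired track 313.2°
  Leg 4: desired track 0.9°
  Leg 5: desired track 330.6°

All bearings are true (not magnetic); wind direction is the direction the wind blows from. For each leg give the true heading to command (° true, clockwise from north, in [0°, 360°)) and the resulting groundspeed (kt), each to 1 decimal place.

Leg 1: heading=126.8°, groundspeed=205.6 kt
Leg 2: heading=353.2°, groundspeed=190.7 kt
Leg 3: heading=316.4°, groundspeed=196.5 kt
Leg 4: heading=2.1°, groundspeed=189.9 kt
Leg 5: heading=333.3°, groundspeed=193.4 kt

Leg 1: desired track 130.1°; wind correction -3.3° → command heading 126.8°, groundspeed 205.6 kt
Leg 2: desired track 351.5°; wind correction +1.7° → command heading 353.2°, groundspeed 190.7 kt
Leg 3: desired track 313.2°; wind correction +3.2° → command heading 316.4°, groundspeed 196.5 kt
Leg 4: desired track 0.9°; wind correction +1.2° → command heading 2.1°, groundspeed 189.9 kt
Leg 5: desired track 330.6°; wind correction +2.7° → command heading 333.3°, groundspeed 193.4 kt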